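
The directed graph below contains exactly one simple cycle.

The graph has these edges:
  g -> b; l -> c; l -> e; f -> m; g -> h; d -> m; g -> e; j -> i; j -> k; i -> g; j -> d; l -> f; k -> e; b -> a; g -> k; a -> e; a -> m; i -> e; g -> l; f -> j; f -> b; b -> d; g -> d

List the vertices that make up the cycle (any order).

f, g, i, j, l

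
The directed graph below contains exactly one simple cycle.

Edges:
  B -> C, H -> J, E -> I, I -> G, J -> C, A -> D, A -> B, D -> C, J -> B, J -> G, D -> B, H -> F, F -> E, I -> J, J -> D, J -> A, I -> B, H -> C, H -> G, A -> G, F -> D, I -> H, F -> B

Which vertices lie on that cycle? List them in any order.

E, F, H, I

DFS with gray/black marking from I:
I gray
  H gray
    C gray
    C black
    G gray
    G black
    F gray
      B gray
        B→C: C black — skip
      B black
      D gray
        D→C: C black — skip
        D→B: B black — skip
      D black
      E gray
        E→I: I is gray → back edge
Back edge closes the cycle I → H → F → E → I; its vertices are {E, F, H, I}.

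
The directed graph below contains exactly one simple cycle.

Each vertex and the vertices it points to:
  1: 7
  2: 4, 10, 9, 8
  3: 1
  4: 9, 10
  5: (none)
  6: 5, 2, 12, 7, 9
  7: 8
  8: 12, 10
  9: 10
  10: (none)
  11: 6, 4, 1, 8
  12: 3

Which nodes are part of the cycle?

1, 3, 7, 8, 12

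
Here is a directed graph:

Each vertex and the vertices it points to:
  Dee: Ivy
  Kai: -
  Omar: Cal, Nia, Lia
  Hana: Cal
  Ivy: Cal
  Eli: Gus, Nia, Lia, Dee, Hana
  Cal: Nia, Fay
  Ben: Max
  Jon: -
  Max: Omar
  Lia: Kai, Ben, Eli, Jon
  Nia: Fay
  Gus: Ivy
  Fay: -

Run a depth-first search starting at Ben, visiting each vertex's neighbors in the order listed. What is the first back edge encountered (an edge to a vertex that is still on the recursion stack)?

Lia->Ben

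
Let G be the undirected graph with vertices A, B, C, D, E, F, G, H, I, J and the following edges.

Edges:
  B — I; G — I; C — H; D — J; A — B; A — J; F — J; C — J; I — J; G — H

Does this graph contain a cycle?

Yes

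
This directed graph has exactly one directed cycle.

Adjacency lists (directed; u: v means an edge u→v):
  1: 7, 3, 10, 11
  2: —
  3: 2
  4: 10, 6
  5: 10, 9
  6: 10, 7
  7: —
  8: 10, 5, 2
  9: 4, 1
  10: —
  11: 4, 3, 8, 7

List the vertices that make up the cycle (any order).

1, 5, 8, 9, 11

DFS with gray/black marking from 9:
9 gray
  4 gray
    10 gray
    10 black
    6 gray
      6→10: 10 black — skip
      7 gray
      7 black
    6 black
  4 black
  1 gray
    1→7: 7 black — skip
    3 gray
      2 gray
      2 black
    3 black
    1→10: 10 black — skip
    11 gray
      11→4: 4 black — skip
      11→3: 3 black — skip
      8 gray
        8→10: 10 black — skip
        5 gray
          5→10: 10 black — skip
          5→9: 9 is gray → back edge
Back edge closes the cycle 9 → 1 → 11 → 8 → 5 → 9; its vertices are {1, 5, 8, 9, 11}.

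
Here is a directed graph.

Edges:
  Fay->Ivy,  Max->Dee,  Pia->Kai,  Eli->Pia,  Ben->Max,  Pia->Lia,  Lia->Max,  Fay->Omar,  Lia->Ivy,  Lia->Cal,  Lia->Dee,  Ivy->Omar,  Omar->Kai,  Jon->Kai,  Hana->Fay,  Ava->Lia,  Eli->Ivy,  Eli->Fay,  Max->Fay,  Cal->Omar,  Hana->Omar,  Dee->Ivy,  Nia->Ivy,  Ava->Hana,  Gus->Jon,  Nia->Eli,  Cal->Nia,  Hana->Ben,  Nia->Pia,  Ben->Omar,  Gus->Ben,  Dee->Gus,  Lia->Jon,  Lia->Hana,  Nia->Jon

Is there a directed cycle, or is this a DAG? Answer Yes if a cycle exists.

DFS with white/gray/black marking, starting from Ava:
Ava gray
  Lia gray
    Hana gray
      Ben gray
        Omar gray
          Kai gray
          Kai black
        Omar black
        Max gray
          Fay gray
            Fay→Omar: Omar black — skip
            Ivy gray
              Ivy→Omar: Omar black — skip
            Ivy black
          Fay black
          Dee gray
            Gus gray
              Jon gray
                Jon→Kai: Kai black — skip
              Jon black
              Gus→Ben: Ben is gray → back edge
Back edge found, so a cycle exists: Ben → Max → Dee → Gus → Ben.

Yes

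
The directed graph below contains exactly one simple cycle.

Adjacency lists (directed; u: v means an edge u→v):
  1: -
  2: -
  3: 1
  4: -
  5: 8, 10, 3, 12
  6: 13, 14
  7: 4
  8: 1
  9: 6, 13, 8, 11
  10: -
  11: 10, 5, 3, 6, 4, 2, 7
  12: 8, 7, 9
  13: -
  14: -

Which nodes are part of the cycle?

5, 9, 11, 12

DFS with gray/black marking from 9:
9 gray
  6 gray
    13 gray
    13 black
    14 gray
    14 black
  6 black
  9→13: 13 black — skip
  8 gray
    1 gray
    1 black
  8 black
  11 gray
    10 gray
    10 black
    5 gray
      5→8: 8 black — skip
      5→10: 10 black — skip
      3 gray
        3→1: 1 black — skip
      3 black
      12 gray
        12→8: 8 black — skip
        7 gray
          4 gray
          4 black
        7 black
        12→9: 9 is gray → back edge
Back edge closes the cycle 9 → 11 → 5 → 12 → 9; its vertices are {5, 9, 11, 12}.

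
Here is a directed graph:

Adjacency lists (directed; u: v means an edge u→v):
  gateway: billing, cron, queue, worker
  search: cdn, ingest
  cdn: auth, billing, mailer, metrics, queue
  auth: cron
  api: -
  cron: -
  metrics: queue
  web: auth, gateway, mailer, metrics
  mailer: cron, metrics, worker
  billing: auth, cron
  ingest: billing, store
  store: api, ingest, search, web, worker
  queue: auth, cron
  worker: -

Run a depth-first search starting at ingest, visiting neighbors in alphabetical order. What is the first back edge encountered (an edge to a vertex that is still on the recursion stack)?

store->ingest

DFS from ingest (visiting neighbors in alphabetical order); mark gray on enter, black on exit:
ingest gray
  billing gray
    auth gray
      cron gray
      cron black
    auth black
    billing→cron: cron black — skip
  billing black
  store gray
    api gray
    api black
    store→ingest: ingest is gray → back edge
First back edge: store → ingest.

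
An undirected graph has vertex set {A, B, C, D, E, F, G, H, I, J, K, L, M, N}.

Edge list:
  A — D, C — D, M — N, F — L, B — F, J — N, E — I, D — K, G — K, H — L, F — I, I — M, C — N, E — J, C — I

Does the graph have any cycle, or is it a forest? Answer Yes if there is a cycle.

Yes

DFS, tracking each vertex's parent; an edge to a visited non-parent vertex closes a cycle.
Start from G:
visit G (parent –)
  visit K (parent G)
    visit D (parent K)
      visit A (parent D)
        A–D: parent, skip
      D–K: parent, skip
      visit C (parent D)
        C–D: parent, skip
        visit I (parent C)
          I–C: parent, skip
          visit M (parent I)
            M–I: parent, skip
            visit N (parent M)
              N–M: parent, skip
              visit J (parent N)
                visit E (parent J)
                  E–I: I visited and ≠ parent → cycle
Cycle: I – M – N – J – E – I.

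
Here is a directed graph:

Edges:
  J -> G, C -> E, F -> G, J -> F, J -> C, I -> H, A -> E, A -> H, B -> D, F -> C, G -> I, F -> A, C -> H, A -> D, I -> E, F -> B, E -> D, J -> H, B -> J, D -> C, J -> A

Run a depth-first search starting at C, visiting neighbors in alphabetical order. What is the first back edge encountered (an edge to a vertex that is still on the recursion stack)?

D→C

DFS from C (visiting neighbors in alphabetical order); mark gray on enter, black on exit:
C gray
  E gray
    D gray
      D→C: C is gray → back edge
First back edge: D → C.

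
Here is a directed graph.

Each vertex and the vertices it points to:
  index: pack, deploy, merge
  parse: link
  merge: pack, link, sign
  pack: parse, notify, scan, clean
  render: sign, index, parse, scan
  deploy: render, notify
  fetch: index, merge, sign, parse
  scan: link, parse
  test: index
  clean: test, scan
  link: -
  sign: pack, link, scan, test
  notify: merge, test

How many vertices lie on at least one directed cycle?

A vertex is on a directed cycle iff it belongs to a strongly connected component of size ≥ 2 (or has a self-loop).
The vertices on cycles are {pack, sign, test, clean, index, merge, deploy, notify, render} — 9 in total.

9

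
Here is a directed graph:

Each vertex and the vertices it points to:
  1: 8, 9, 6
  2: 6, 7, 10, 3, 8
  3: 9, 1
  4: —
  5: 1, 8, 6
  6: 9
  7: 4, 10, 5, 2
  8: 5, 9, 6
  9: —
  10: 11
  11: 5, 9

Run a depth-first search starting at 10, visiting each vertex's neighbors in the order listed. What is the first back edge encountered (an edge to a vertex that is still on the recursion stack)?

8->5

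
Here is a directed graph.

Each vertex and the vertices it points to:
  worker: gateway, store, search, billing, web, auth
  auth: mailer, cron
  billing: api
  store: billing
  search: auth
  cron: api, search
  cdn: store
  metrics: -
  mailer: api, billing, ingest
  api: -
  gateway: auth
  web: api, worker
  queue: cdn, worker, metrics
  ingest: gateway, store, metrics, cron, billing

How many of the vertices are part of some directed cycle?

A vertex is on a directed cycle iff it belongs to a strongly connected component of size ≥ 2 (or has a self-loop).
The vertices on cycles are {web, auth, cron, ingest, mailer, search, worker, gateway} — 8 in total.

8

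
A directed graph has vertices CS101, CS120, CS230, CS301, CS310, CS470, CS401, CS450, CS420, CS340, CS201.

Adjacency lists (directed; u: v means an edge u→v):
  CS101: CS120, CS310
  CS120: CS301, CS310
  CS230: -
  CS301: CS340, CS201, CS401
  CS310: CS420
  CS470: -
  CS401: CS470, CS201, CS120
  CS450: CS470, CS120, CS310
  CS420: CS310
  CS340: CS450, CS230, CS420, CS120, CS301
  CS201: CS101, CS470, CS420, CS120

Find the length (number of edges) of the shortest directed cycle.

For each vertex v, BFS finds the shortest path from v back to v.
The shortest such closed walk is CS340 → CS301 → CS340, length 2.

2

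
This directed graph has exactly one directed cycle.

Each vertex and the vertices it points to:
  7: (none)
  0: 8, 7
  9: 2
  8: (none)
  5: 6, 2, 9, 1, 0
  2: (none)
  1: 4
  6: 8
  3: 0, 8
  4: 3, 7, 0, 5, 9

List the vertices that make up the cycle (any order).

1, 4, 5

DFS with gray/black marking from 4:
4 gray
  3 gray
    0 gray
      8 gray
      8 black
      7 gray
      7 black
    0 black
    3→8: 8 black — skip
  3 black
  4→7: 7 black — skip
  4→0: 0 black — skip
  5 gray
    6 gray
      6→8: 8 black — skip
    6 black
    2 gray
    2 black
    9 gray
      9→2: 2 black — skip
    9 black
    1 gray
      1→4: 4 is gray → back edge
Back edge closes the cycle 4 → 5 → 1 → 4; its vertices are {1, 4, 5}.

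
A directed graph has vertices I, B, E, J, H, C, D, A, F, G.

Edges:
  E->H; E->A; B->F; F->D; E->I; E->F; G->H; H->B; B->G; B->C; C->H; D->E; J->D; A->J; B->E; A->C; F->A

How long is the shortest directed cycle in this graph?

3

For each vertex v, BFS finds the shortest path from v back to v.
The shortest such closed walk is B → E → H → B, length 3.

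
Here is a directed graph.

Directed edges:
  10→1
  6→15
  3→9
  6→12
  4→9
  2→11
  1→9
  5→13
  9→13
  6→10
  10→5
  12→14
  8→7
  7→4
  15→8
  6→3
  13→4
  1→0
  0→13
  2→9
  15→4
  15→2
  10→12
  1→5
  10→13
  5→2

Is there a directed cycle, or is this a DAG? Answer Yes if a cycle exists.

DFS with white/gray/black marking, starting from 5:
5 gray
  2 gray
    11 gray
    11 black
    9 gray
      13 gray
        4 gray
          4→9: 9 is gray → back edge
Back edge found, so a cycle exists: 9 → 13 → 4 → 9.

Yes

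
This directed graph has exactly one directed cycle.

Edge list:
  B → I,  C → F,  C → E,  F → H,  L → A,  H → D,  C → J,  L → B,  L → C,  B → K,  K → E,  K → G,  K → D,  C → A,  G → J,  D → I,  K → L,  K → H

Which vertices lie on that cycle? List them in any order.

DFS with gray/black marking from L:
L gray
  B gray
    I gray
    I black
    K gray
      H gray
        D gray
          D→I: I black — skip
        D black
      H black
      G gray
        J gray
        J black
      G black
      K→D: D black — skip
      E gray
      E black
      K→L: L is gray → back edge
Back edge closes the cycle L → B → K → L; its vertices are {B, K, L}.

B, K, L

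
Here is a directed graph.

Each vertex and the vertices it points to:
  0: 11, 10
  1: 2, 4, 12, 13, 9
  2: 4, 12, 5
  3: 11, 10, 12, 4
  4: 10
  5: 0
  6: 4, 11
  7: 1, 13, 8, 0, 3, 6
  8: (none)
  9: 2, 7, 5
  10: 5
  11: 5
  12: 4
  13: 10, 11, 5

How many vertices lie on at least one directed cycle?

7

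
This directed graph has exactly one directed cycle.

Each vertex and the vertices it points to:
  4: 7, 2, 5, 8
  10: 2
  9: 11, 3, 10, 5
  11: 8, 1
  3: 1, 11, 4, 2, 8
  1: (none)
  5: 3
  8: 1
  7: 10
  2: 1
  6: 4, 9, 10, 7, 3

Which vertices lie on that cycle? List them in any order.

DFS with gray/black marking from 4:
4 gray
  7 gray
    10 gray
      2 gray
        1 gray
        1 black
      2 black
    10 black
  7 black
  4→2: 2 black — skip
  5 gray
    3 gray
      3→1: 1 black — skip
      11 gray
        8 gray
          8→1: 1 black — skip
        8 black
        11→1: 1 black — skip
      11 black
      3→4: 4 is gray → back edge
Back edge closes the cycle 4 → 5 → 3 → 4; its vertices are {3, 4, 5}.

3, 4, 5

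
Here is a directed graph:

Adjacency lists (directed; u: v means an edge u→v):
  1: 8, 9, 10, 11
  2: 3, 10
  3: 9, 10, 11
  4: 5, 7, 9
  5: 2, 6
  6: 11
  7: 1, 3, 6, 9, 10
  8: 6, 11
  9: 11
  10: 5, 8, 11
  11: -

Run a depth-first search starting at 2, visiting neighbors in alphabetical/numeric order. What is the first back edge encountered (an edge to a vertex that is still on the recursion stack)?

DFS from 2 (visiting neighbors in alphabetical/numeric order); mark gray on enter, black on exit:
2 gray
  3 gray
    9 gray
      11 gray
      11 black
    9 black
    10 gray
      5 gray
        5→2: 2 is gray → back edge
First back edge: 5 → 2.

5→2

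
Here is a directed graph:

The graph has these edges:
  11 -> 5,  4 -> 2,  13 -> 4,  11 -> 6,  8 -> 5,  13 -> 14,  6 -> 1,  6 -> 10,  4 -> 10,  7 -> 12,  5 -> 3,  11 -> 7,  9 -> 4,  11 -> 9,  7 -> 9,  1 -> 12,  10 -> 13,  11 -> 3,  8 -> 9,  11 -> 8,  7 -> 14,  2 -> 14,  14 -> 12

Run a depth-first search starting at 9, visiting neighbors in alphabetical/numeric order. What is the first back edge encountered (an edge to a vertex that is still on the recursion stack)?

13→4

DFS from 9 (visiting neighbors in alphabetical/numeric order); mark gray on enter, black on exit:
9 gray
  4 gray
    2 gray
      14 gray
        12 gray
        12 black
      14 black
    2 black
    10 gray
      13 gray
        13→4: 4 is gray → back edge
First back edge: 13 → 4.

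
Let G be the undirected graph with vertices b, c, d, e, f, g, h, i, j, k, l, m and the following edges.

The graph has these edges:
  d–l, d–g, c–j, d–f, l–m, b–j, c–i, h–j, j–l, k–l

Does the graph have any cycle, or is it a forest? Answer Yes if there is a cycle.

DFS, tracking each vertex's parent; an edge to a visited non-parent vertex closes a cycle.
Start from f:
visit f (parent –)
  visit d (parent f)
    visit l (parent d)
      visit m (parent l)
        m–l: parent, skip
      visit k (parent l)
        k–l: parent, skip
      visit j (parent l)
        visit b (parent j)
          b–j: parent, skip
        visit c (parent j)
          c–j: parent, skip
          visit i (parent c)
            i–c: parent, skip
        j–l: parent, skip
        visit h (parent j)
          h–j: parent, skip
      l–d: parent, skip
    d–f: parent, skip
    visit g (parent d)
      g–d: parent, skip
visit e (parent –)
No non-parent visited neighbor found — the graph is a forest.

No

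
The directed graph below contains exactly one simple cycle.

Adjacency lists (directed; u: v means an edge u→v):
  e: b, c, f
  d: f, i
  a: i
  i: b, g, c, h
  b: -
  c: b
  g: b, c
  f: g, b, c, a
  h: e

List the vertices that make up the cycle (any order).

a, e, f, h, i

DFS with gray/black marking from f:
f gray
  g gray
    b gray
    b black
    c gray
      c→b: b black — skip
    c black
  g black
  f→b: b black — skip
  f→c: c black — skip
  a gray
    i gray
      i→b: b black — skip
      i→g: g black — skip
      i→c: c black — skip
      h gray
        e gray
          e→b: b black — skip
          e→c: c black — skip
          e→f: f is gray → back edge
Back edge closes the cycle f → a → i → h → e → f; its vertices are {a, e, f, h, i}.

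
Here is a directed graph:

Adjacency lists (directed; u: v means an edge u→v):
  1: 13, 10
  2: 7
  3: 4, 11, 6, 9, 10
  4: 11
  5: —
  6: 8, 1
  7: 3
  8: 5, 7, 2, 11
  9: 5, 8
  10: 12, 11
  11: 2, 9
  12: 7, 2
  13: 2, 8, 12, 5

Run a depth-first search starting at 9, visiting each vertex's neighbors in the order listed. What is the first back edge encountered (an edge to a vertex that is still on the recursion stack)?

DFS from 9 (visiting each vertex's neighbors in the order listed); mark gray on enter, black on exit:
9 gray
  5 gray
  5 black
  8 gray
    8→5: 5 black — skip
    7 gray
      3 gray
        4 gray
          11 gray
            2 gray
              2→7: 7 is gray → back edge
First back edge: 2 → 7.

2→7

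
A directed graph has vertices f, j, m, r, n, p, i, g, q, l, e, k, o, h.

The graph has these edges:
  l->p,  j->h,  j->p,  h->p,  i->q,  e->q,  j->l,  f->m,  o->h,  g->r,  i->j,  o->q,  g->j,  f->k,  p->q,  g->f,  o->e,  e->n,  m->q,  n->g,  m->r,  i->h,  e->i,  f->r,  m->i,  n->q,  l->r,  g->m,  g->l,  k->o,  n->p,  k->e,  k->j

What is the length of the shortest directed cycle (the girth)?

5

For each vertex v, BFS finds the shortest path from v back to v.
The shortest such closed walk is e → n → g → f → k → e, length 5.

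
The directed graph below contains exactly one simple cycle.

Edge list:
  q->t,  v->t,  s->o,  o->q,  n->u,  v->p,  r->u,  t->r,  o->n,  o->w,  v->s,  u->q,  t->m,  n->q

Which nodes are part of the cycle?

q, r, t, u

DFS with gray/black marking from t:
t gray
  m gray
  m black
  r gray
    u gray
      q gray
        q→t: t is gray → back edge
Back edge closes the cycle t → r → u → q → t; its vertices are {q, r, t, u}.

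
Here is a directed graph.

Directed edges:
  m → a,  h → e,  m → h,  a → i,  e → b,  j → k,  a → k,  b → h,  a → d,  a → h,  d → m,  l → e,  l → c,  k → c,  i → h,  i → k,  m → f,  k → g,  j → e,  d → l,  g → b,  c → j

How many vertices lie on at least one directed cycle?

9

A vertex is on a directed cycle iff it belongs to a strongly connected component of size ≥ 2 (or has a self-loop).
The vertices on cycles are {a, b, c, d, e, h, j, k, m} — 9 in total.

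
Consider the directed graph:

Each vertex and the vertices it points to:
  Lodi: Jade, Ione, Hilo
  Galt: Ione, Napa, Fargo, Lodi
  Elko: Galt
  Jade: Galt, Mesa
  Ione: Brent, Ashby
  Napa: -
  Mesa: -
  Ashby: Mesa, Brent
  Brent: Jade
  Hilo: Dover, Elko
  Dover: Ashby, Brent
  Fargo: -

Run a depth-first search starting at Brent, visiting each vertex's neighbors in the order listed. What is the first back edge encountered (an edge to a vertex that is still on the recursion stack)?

Ione→Brent

DFS from Brent (visiting each vertex's neighbors in the order listed); mark gray on enter, black on exit:
Brent gray
  Jade gray
    Galt gray
      Ione gray
        Ione→Brent: Brent is gray → back edge
First back edge: Ione → Brent.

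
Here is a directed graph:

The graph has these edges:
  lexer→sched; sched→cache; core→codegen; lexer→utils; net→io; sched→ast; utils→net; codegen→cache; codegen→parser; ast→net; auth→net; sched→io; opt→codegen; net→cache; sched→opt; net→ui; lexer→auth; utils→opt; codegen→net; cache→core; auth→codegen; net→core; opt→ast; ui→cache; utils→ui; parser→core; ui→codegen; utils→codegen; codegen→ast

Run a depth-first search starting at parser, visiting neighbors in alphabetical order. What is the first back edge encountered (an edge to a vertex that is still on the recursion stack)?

DFS from parser (visiting neighbors in alphabetical order); mark gray on enter, black on exit:
parser gray
  core gray
    codegen gray
      ast gray
        net gray
          cache gray
            cache→core: core is gray → back edge
First back edge: cache → core.

cache->core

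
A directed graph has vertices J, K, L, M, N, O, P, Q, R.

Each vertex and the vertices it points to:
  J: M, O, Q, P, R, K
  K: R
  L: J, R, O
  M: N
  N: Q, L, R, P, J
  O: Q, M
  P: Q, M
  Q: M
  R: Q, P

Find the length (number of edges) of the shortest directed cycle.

For each vertex v, BFS finds the shortest path from v back to v.
The shortest such closed walk is N → J → M → N, length 3.

3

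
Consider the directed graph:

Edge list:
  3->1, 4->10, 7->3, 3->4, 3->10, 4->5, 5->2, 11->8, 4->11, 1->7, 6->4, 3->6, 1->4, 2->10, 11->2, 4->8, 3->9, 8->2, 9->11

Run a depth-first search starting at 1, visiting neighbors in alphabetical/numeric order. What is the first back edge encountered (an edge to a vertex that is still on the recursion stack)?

3->1

DFS from 1 (visiting neighbors in alphabetical/numeric order); mark gray on enter, black on exit:
1 gray
  4 gray
    5 gray
      2 gray
        10 gray
        10 black
      2 black
    5 black
    8 gray
      8→2: 2 black — skip
    8 black
    4→10: 10 black — skip
    11 gray
      11→2: 2 black — skip
      11→8: 8 black — skip
    11 black
  4 black
  7 gray
    3 gray
      3→1: 1 is gray → back edge
First back edge: 3 → 1.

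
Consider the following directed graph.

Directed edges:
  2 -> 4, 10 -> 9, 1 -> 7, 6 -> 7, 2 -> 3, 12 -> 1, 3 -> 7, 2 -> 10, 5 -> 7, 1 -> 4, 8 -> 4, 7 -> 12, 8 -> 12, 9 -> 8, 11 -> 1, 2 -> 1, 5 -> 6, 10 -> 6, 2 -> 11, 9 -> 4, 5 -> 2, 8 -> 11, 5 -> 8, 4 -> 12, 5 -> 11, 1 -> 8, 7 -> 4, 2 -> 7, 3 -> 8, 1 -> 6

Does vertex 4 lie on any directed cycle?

Yes

4 is on a cycle iff 4 can reach itself via ≥1 edge.
4 → 12 → 1 → 4 — yes.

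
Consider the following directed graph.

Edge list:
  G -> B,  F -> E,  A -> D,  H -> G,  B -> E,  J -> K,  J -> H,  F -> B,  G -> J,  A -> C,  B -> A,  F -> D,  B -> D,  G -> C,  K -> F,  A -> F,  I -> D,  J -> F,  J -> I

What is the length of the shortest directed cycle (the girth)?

3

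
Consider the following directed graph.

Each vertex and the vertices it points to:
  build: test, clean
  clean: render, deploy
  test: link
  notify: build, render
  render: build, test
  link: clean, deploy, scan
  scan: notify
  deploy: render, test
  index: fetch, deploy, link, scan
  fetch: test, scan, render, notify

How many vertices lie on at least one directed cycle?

A vertex is on a directed cycle iff it belongs to a strongly connected component of size ≥ 2 (or has a self-loop).
The vertices on cycles are {link, scan, test, build, clean, deploy, notify, render} — 8 in total.

8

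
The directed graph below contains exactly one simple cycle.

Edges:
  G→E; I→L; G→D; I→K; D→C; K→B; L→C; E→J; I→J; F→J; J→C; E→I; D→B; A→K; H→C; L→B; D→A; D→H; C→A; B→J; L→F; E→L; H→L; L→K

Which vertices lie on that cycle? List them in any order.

A, B, C, J, K

DFS with gray/black marking from C:
C gray
  A gray
    K gray
      B gray
        J gray
          J→C: C is gray → back edge
Back edge closes the cycle C → A → K → B → J → C; its vertices are {A, B, C, J, K}.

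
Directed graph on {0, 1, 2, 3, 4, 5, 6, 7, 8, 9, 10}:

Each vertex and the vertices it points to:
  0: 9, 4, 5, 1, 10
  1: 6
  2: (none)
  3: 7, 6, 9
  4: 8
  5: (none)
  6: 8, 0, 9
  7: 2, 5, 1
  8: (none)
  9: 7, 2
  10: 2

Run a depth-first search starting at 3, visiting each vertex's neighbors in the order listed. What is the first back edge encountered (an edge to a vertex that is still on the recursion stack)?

9->7

DFS from 3 (visiting each vertex's neighbors in the order listed); mark gray on enter, black on exit:
3 gray
  7 gray
    2 gray
    2 black
    5 gray
    5 black
    1 gray
      6 gray
        8 gray
        8 black
        0 gray
          9 gray
            9→7: 7 is gray → back edge
First back edge: 9 → 7.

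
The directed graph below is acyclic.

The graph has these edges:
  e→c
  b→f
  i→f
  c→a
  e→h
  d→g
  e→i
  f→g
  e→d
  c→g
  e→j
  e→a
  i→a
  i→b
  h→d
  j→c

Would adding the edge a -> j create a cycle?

Adding a→j creates a cycle iff j can already reach a.
Path from j: j → c → a.
So j → … → a → j is a cycle.

Yes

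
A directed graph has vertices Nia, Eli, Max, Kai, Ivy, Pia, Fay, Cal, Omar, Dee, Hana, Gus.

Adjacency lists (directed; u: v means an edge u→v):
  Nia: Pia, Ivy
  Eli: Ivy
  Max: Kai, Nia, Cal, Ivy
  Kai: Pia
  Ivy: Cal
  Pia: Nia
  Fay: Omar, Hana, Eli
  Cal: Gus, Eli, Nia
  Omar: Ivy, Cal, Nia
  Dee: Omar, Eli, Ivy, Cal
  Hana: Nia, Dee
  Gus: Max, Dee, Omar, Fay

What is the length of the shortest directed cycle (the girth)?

2

For each vertex v, BFS finds the shortest path from v back to v.
The shortest such closed walk is Nia → Pia → Nia, length 2.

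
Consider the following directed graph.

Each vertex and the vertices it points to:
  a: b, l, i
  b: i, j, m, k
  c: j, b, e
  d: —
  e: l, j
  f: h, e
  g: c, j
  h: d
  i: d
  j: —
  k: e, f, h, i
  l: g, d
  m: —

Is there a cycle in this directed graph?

Yes

DFS with white/gray/black marking, starting from h:
h gray
  d gray
  d black
h black
a gray
  b gray
    i gray
      i→d: d black — skip
    i black
    j gray
    j black
    m gray
    m black
    k gray
      e gray
        l gray
          g gray
            c gray
              c→j: j black — skip
              c→b: b is gray → back edge
Back edge found, so a cycle exists: b → k → e → l → g → c → b.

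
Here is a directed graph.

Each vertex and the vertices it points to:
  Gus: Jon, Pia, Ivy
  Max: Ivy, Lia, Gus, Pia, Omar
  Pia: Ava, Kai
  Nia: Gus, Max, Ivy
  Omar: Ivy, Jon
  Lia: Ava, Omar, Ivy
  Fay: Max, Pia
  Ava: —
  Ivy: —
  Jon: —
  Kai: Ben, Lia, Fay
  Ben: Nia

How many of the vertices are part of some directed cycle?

7

A vertex is on a directed cycle iff it belongs to a strongly connected component of size ≥ 2 (or has a self-loop).
The vertices on cycles are {Ben, Fay, Gus, Kai, Max, Nia, Pia} — 7 in total.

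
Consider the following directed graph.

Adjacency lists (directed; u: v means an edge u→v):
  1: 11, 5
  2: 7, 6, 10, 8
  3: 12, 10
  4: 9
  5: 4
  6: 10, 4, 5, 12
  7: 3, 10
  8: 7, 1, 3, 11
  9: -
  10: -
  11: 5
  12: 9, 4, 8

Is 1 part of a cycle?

No

1 lies on a cycle iff there is a path from 1 back to itself.
Exploring from 1, it never reaches itself; equivalently, its strongly connected component is a singleton.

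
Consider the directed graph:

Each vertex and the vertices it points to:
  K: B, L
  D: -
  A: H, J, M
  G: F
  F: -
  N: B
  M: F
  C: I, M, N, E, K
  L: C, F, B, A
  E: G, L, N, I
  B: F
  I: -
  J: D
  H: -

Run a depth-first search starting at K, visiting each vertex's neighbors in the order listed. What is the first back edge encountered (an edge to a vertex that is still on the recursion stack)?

E→L

DFS from K (visiting each vertex's neighbors in the order listed); mark gray on enter, black on exit:
K gray
  B gray
    F gray
    F black
  B black
  L gray
    C gray
      I gray
      I black
      M gray
        M→F: F black — skip
      M black
      N gray
        N→B: B black — skip
      N black
      E gray
        G gray
          G→F: F black — skip
        G black
        E→L: L is gray → back edge
First back edge: E → L.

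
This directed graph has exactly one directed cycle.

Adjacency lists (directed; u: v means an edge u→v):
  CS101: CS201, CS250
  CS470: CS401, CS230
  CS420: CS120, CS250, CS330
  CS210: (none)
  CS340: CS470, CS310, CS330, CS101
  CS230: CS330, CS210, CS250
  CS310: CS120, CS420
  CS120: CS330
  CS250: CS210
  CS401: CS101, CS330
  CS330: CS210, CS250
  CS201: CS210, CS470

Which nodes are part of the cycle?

DFS with gray/black marking from CS470:
CS470 gray
  CS401 gray
    CS101 gray
      CS201 gray
        CS210 gray
        CS210 black
        CS201→CS470: CS470 is gray → back edge
Back edge closes the cycle CS470 → CS401 → CS101 → CS201 → CS470; its vertices are {CS101, CS201, CS401, CS470}.

CS101, CS201, CS401, CS470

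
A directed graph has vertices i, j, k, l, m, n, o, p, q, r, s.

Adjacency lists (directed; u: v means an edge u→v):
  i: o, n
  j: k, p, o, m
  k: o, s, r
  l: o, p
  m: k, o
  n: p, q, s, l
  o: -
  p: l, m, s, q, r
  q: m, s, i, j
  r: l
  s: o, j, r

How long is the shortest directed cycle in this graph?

2

For each vertex v, BFS finds the shortest path from v back to v.
The shortest such closed walk is p → l → p, length 2.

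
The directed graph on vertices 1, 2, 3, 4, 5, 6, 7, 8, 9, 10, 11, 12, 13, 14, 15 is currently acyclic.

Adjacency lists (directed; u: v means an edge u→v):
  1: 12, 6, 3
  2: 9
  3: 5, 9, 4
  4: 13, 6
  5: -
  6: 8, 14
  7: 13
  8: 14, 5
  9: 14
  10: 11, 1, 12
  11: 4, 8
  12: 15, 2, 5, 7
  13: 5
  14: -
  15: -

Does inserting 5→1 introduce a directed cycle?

Yes

Adding 5→1 creates a cycle iff 1 can already reach 5.
Path from 1: 1 → 12 → 5.
So 1 → … → 5 → 1 is a cycle.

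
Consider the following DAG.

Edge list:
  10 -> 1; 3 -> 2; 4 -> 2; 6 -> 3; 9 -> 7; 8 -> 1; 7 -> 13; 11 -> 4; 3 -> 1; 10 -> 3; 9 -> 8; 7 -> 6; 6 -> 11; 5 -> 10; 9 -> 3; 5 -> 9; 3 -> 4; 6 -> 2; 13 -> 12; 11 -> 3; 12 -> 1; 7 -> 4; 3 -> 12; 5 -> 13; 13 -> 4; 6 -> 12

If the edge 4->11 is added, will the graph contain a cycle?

Adding 4→11 creates a cycle iff 11 can already reach 4.
Path from 11: 11 → 4.
So 11 → … → 4 → 11 is a cycle.

Yes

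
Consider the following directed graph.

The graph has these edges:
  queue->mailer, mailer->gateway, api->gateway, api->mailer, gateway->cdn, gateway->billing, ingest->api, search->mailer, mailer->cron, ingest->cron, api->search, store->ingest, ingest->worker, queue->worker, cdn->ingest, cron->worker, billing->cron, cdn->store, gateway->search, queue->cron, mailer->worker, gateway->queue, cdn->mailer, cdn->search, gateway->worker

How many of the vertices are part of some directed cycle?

A vertex is on a directed cycle iff it belongs to a strongly connected component of size ≥ 2 (or has a self-loop).
The vertices on cycles are {api, cdn, queue, store, ingest, mailer, search, gateway} — 8 in total.

8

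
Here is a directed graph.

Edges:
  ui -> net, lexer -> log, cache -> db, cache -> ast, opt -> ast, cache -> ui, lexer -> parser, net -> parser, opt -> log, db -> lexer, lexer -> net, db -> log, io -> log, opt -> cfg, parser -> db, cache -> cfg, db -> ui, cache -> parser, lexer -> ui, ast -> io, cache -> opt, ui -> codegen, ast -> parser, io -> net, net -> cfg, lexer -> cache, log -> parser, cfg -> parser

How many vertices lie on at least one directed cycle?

11

A vertex is on a directed cycle iff it belongs to a strongly connected component of size ≥ 2 (or has a self-loop).
The vertices on cycles are {db, io, ui, ast, cfg, log, net, opt, cache, lexer, parser} — 11 in total.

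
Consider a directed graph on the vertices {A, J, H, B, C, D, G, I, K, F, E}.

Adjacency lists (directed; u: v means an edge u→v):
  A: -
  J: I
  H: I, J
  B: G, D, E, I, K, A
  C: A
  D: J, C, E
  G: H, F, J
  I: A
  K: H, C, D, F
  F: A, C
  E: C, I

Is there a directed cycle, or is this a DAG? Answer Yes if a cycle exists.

DFS with white/gray/black marking, starting from E:
E gray
  C gray
    A gray
    A black
  C black
  I gray
    I→A: A black — skip
  I black
E black
J gray
  J→I: I black — skip
J black
H gray
  H→I: I black — skip
  H→J: J black — skip
H black
B gray
  G gray
    G→H: H black — skip
    F gray
      F→A: A black — skip
      F→C: C black — skip
    F black
    G→J: J black — skip
  G black
  D gray
    D→J: J black — skip
    D→C: C black — skip
    D→E: E black — skip
  D black
  B→E: E black — skip
  B→I: I black — skip
  K gray
    K→H: H black — skip
    K→C: C black — skip
    K→D: D black — skip
    K→F: F black — skip
  K black
  B→A: A black — skip
B black
Every edge goes to a white or black vertex — no back edge, so the graph is acyclic.

No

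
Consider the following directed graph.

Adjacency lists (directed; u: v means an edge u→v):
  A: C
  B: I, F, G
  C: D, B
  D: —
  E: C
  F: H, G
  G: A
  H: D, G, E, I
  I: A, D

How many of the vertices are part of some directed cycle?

A vertex is on a directed cycle iff it belongs to a strongly connected component of size ≥ 2 (or has a self-loop).
The vertices on cycles are {A, B, C, E, F, G, H, I} — 8 in total.

8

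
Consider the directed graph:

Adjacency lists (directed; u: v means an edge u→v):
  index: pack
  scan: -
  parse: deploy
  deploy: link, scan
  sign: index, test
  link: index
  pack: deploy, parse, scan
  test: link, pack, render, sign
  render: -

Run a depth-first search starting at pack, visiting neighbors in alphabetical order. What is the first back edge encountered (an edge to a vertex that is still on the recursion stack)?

index->pack

DFS from pack (visiting neighbors in alphabetical order); mark gray on enter, black on exit:
pack gray
  deploy gray
    link gray
      index gray
        index→pack: pack is gray → back edge
First back edge: index → pack.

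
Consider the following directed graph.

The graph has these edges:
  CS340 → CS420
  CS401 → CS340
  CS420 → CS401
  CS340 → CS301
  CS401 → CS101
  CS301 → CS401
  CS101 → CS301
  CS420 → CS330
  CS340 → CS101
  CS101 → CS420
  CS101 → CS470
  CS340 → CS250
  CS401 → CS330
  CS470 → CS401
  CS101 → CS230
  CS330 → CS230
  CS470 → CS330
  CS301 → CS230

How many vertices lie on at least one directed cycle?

6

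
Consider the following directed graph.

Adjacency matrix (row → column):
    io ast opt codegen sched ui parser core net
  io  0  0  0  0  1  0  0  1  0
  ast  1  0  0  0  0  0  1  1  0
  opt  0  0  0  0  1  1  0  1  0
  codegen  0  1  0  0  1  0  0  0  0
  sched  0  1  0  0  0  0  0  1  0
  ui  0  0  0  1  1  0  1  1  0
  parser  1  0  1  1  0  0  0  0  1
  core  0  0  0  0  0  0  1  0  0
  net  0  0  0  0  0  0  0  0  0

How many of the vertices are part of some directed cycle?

8

A vertex is on a directed cycle iff it belongs to a strongly connected component of size ≥ 2 (or has a self-loop).
The vertices on cycles are {io, ui, ast, opt, core, sched, parser, codegen} — 8 in total.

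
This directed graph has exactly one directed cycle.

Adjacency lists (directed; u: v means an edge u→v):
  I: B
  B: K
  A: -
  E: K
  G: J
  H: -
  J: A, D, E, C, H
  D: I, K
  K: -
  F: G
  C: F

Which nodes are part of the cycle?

C, F, G, J

DFS with gray/black marking from J:
J gray
  A gray
  A black
  D gray
    I gray
      B gray
        K gray
        K black
      B black
    I black
    D→K: K black — skip
  D black
  E gray
    E→K: K black — skip
  E black
  C gray
    F gray
      G gray
        G→J: J is gray → back edge
Back edge closes the cycle J → C → F → G → J; its vertices are {C, F, G, J}.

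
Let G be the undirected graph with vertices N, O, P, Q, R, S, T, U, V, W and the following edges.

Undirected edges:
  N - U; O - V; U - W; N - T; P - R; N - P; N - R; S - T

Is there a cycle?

Yes

DFS, tracking each vertex's parent; an edge to a visited non-parent vertex closes a cycle.
Start from P:
visit P (parent –)
  visit N (parent P)
    visit R (parent N)
      R–N: parent, skip
      R–P: P visited and ≠ parent → cycle
Cycle: P – N – R – P.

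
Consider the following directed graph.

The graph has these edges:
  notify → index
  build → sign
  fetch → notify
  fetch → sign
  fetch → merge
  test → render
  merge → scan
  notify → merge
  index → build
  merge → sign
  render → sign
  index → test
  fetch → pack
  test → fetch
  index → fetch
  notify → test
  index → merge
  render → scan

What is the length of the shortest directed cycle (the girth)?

3

For each vertex v, BFS finds the shortest path from v back to v.
The shortest such closed walk is test → fetch → notify → test, length 3.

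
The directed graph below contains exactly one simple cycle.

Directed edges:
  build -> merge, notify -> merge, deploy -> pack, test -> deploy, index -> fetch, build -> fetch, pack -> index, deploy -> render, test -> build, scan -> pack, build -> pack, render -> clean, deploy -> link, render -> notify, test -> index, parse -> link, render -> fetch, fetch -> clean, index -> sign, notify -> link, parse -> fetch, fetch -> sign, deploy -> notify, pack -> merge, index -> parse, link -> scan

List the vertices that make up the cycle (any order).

link, pack, scan, index, parse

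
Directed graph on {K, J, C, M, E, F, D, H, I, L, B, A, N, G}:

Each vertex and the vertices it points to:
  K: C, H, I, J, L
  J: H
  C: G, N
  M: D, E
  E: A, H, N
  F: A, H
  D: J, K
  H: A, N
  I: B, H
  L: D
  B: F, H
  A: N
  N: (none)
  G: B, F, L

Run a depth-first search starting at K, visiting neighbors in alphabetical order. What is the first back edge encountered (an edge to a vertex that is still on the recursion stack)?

D→K

DFS from K (visiting neighbors in alphabetical order); mark gray on enter, black on exit:
K gray
  C gray
    G gray
      B gray
        F gray
          A gray
            N gray
            N black
          A black
          H gray
            H→A: A black — skip
            H→N: N black — skip
          H black
        F black
        B→H: H black — skip
      B black
      G→F: F black — skip
      L gray
        D gray
          J gray
            J→H: H black — skip
          J black
          D→K: K is gray → back edge
First back edge: D → K.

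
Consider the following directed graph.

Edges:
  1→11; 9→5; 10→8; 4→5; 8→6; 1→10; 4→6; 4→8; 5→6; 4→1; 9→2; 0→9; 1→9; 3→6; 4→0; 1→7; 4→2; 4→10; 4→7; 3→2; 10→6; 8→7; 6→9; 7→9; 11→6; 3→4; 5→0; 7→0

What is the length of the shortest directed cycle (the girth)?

3

For each vertex v, BFS finds the shortest path from v back to v.
The shortest such closed walk is 6 → 9 → 5 → 6, length 3.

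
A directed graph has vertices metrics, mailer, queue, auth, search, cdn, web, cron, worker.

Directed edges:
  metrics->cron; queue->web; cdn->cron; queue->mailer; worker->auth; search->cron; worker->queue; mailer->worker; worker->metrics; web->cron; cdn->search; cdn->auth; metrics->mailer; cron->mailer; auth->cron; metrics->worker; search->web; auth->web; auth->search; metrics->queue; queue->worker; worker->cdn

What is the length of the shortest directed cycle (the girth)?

For each vertex v, BFS finds the shortest path from v back to v.
The shortest such closed walk is metrics → worker → metrics, length 2.

2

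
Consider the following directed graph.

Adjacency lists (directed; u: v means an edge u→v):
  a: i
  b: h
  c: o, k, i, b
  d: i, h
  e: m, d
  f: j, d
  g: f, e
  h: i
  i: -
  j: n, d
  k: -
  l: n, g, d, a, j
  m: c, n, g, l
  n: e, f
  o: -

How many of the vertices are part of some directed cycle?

7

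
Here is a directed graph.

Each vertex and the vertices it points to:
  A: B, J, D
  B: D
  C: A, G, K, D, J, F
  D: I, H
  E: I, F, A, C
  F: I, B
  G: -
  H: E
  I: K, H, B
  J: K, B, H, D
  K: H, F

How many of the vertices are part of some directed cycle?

10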